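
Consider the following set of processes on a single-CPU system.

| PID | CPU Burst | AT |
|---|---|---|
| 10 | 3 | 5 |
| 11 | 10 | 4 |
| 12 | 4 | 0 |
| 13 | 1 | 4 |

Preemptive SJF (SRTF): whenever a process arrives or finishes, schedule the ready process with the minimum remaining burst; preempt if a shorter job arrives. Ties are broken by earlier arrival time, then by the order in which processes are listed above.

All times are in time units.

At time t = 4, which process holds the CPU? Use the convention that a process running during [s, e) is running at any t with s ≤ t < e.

Schedule: | 12 0-4 | 13 4-5 | 10 5-8 | 11 8-18 |
Completion: 10=8  11=18  12=4  13=5
Turnaround (C−A): 10=3  11=14  12=4  13=1

13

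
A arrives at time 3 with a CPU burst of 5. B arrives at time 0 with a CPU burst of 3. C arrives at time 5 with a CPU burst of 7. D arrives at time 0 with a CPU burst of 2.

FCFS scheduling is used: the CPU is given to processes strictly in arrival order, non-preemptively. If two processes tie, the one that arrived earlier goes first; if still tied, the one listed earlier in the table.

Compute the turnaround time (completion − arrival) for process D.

5

Timeline: | B 0-3 | D 3-5 | A 5-10 | C 10-17 |
Completion: A=10  B=3  C=17  D=5
Turnaround(D) = completion − arrival = 5 − 0 = 5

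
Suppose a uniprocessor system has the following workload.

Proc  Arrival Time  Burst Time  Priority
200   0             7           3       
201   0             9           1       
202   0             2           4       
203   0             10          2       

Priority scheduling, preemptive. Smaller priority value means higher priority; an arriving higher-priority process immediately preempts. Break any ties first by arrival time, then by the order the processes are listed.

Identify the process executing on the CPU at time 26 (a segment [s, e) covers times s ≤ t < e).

Gantt: | 201 0-9 | 203 9-19 | 200 19-26 | 202 26-28 |
Completion: 200=26  201=9  202=28  203=19

202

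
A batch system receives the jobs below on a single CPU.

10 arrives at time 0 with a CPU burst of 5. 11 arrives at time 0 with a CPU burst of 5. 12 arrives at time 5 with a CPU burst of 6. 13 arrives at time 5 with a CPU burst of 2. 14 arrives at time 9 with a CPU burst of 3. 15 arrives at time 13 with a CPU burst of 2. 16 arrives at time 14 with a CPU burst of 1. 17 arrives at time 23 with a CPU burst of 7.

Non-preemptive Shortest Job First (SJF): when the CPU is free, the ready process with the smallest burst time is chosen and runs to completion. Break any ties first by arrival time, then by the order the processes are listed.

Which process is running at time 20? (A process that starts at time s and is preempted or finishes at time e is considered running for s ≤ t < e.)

12

Gantt: | 10 0-5 | 13 5-7 | 11 7-12 | 14 12-15 | 16 15-16 | 15 16-18 | 12 18-24 | 17 24-31 |
Completion: 10=5  11=12  12=24  13=7  14=15  15=18  16=16  17=31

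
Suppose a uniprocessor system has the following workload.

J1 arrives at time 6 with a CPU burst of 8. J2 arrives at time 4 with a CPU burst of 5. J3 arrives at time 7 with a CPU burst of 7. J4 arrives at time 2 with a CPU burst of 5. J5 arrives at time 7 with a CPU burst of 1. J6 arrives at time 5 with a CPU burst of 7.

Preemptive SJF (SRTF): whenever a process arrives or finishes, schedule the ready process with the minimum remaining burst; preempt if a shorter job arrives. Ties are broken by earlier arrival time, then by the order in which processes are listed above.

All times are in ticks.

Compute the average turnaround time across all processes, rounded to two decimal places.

13.17

Schedule: | idle 0-2 | J4 2-7 | J5 7-8 | J2 8-13 | J6 13-20 | J3 20-27 | J1 27-35 |
Completion: J1=35  J2=13  J3=27  J4=7  J5=8  J6=20
Turnaround (C−A): J1=29  J2=9  J3=20  J4=5  J5=1  J6=15
Turnaround times: J1=29, J2=9, J3=20, J4=5, J5=1, J6=15
Average turnaround = (29+9+20+5+1+15) / 6 = 79/6 = 13.17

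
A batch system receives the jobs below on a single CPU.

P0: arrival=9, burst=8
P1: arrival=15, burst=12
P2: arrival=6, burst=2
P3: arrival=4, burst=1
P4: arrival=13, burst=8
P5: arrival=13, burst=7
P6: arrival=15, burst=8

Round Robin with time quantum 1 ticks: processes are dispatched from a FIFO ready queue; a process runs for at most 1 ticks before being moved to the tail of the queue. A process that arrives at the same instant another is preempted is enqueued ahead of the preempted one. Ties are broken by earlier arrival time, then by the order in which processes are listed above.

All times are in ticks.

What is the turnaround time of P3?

Timeline: | idle 0-4 | P3 4-5 | idle 5-6 | P2 6-8 | idle 8-9 | P0 9-13 | P4 13-14 | P5 14-15 | P0 15-16 | P4 16-17 | P1 17-18 | P6 18-19 | P5 19-20 | P0 20-21 | P4 21-22 | P1 22-23 | P6 23-24 | P5 24-25 | P0 25-26 | P4 26-27 | P1 27-28 | P6 28-29 | P5 29-30 | P0 30-31 | P4 31-32 | P1 32-33 | P6 33-34 | P5 34-35 | P4 35-36 | P1 36-37 | P6 37-38 | P5 38-39 | P4 39-40 | P1 40-41 | P6 41-42 | P5 42-43 | P4 43-44 | P1 44-45 | P6 45-46 | P1 46-47 | P6 47-48 | P1 48-52 |
Completion: P0=31  P1=52  P2=8  P3=5  P4=44  P5=43  P6=48
Turnaround(P3) = completion − arrival = 5 − 4 = 1

1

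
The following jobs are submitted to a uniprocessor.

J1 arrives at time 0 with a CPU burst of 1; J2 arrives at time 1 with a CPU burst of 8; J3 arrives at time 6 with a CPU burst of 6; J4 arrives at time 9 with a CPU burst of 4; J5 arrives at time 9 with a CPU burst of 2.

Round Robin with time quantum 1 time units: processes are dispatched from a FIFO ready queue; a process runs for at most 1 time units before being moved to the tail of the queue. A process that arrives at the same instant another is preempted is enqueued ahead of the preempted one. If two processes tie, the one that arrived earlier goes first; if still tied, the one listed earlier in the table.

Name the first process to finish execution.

Timeline: | J1 0-1 | J2 1-6 | J3 6-7 | J2 7-8 | J3 8-9 | J2 9-10 | J4 10-11 | J5 11-12 | J3 12-13 | J2 13-14 | J4 14-15 | J5 15-16 | J3 16-17 | J4 17-18 | J3 18-19 | J4 19-20 | J3 20-21 |
Completion: J1=1  J2=14  J3=21  J4=20  J5=16
Turnaround (C−A): J1=1  J2=13  J3=15  J4=11  J5=7
Finish order: J1 → J2 → J5 → J4 → J3

J1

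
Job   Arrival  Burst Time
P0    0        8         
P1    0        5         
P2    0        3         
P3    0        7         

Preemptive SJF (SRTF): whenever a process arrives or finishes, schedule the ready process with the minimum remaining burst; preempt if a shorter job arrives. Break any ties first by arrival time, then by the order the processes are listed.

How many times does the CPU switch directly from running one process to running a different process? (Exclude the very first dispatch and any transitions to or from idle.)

3

Timeline: | P2 0-3 | P1 3-8 | P3 8-15 | P0 15-23 |
Completion: P0=23  P1=8  P2=3  P3=15
Turnaround (C−A): P0=23  P1=8  P2=3  P3=15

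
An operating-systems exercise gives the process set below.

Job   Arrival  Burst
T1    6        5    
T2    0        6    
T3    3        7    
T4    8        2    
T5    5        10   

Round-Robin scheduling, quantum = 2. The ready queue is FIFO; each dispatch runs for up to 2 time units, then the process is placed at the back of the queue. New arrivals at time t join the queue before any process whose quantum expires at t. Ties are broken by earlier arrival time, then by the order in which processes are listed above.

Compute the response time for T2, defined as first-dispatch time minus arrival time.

Timeline: | T2 0-4 | T3 4-6 | T2 6-8 | T5 8-10 | T1 10-12 | T3 12-14 | T4 14-16 | T5 16-18 | T1 18-20 | T3 20-22 | T5 22-24 | T1 24-25 | T3 25-26 | T5 26-30 |
Completion: T1=25  T2=8  T3=26  T4=16  T5=30
Turnaround (C−A): T1=19  T2=8  T3=23  T4=8  T5=25
Response(T2) = first start − arrival = 0 − 0 = 0

0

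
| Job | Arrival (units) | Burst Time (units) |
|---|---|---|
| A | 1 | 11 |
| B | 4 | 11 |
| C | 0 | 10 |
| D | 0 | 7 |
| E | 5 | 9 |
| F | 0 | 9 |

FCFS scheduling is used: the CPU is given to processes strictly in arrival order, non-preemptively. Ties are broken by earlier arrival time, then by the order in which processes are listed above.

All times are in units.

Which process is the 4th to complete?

A

Schedule: | C 0-10 | D 10-17 | F 17-26 | A 26-37 | B 37-48 | E 48-57 |
Completion: A=37  B=48  C=10  D=17  E=57  F=26
Turnaround (C−A): A=36  B=44  C=10  D=17  E=52  F=26
Finish order: C → D → F → A → B → E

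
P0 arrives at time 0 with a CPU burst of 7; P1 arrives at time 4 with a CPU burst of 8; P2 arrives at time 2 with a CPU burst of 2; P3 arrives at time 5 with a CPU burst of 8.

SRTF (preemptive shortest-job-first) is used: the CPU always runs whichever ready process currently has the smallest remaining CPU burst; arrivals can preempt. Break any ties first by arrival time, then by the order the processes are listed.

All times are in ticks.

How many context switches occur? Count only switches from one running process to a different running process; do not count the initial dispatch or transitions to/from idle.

Gantt: | P0 0-2 | P2 2-4 | P0 4-9 | P1 9-17 | P3 17-25 |
Completion: P0=9  P1=17  P2=4  P3=25

4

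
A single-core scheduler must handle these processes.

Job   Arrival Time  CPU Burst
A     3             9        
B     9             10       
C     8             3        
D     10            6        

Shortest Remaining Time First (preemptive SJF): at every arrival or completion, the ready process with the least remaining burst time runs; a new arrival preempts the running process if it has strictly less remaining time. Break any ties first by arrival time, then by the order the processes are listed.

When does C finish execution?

11

Schedule: | idle 0-3 | A 3-8 | C 8-11 | A 11-15 | D 15-21 | B 21-31 |
Completion: A=15  B=31  C=11  D=21
Turnaround (C−A): A=12  B=22  C=3  D=11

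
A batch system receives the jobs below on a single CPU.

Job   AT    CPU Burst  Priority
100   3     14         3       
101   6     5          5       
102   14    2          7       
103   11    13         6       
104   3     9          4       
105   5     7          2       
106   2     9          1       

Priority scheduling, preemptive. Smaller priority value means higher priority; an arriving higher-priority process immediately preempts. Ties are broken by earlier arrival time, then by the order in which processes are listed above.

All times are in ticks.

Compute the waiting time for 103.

35

Schedule: | idle 0-2 | 106 2-11 | 105 11-18 | 100 18-32 | 104 32-41 | 101 41-46 | 103 46-59 | 102 59-61 |
Completion: 100=32  101=46  102=61  103=59  104=41  105=18  106=11
Waiting(103) = turnaround − burst = 48 − 13 = 35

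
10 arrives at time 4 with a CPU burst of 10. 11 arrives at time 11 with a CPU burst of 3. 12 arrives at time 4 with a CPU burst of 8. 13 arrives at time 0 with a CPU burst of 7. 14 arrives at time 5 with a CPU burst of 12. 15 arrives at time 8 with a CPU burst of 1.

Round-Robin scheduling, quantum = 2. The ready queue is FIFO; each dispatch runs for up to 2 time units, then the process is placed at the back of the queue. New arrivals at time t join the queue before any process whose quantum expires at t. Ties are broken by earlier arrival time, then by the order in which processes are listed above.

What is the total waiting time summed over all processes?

Gantt: | 13 0-4 | 10 4-6 | 12 6-8 | 13 8-10 | 14 10-12 | 10 12-14 | 15 14-15 | 12 15-17 | 13 17-18 | 11 18-20 | 14 20-22 | 10 22-24 | 12 24-26 | 11 26-27 | 14 27-29 | 10 29-31 | 12 31-33 | 14 33-35 | 10 35-37 | 14 37-41 |
Completion: 10=37  11=27  12=33  13=18  14=41  15=15
Waiting = turnaround − burst: 10=23, 11=13, 12=21, 13=11, 14=24, 15=6
Total waiting = 23 + 13 + 21 + 11 + 24 + 6 = 98

98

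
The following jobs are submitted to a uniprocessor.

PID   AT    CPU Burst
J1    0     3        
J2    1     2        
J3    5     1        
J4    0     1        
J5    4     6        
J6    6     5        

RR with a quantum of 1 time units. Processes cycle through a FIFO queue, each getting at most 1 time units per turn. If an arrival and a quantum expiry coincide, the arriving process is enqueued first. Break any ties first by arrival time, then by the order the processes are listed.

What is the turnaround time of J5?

14

Gantt: | J1 0-1 | J4 1-2 | J2 2-3 | J1 3-4 | J2 4-5 | J5 5-6 | J1 6-7 | J3 7-8 | J6 8-9 | J5 9-10 | J6 10-11 | J5 11-12 | J6 12-13 | J5 13-14 | J6 14-15 | J5 15-16 | J6 16-17 | J5 17-18 |
Completion: J1=7  J2=5  J3=8  J4=2  J5=18  J6=17
Turnaround (C−A): J1=7  J2=4  J3=3  J4=2  J5=14  J6=11
Turnaround(J5) = completion − arrival = 18 − 4 = 14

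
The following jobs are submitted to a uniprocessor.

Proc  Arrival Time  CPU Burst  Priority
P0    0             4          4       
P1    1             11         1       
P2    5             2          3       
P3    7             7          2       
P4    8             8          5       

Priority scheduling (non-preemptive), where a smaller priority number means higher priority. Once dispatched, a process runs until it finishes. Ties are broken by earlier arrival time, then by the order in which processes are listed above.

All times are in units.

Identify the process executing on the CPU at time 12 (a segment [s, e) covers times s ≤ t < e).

P1

Timeline: | P0 0-4 | P1 4-15 | P3 15-22 | P2 22-24 | P4 24-32 |
Completion: P0=4  P1=15  P2=24  P3=22  P4=32
Turnaround (C−A): P0=4  P1=14  P2=19  P3=15  P4=24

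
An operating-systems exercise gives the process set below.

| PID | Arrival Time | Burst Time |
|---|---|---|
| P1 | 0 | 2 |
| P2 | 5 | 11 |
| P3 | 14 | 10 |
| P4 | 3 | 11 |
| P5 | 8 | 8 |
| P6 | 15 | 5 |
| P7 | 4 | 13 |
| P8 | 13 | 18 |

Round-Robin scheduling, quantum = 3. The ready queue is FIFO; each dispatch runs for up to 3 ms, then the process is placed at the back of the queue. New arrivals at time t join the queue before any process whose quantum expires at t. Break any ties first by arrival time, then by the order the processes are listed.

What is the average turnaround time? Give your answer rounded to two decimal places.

Timeline: | P1 0-2 | idle 2-3 | P4 3-6 | P7 6-9 | P2 9-12 | P4 12-15 | P5 15-18 | P7 18-21 | P2 21-24 | P8 24-27 | P3 27-30 | P6 30-33 | P4 33-36 | P5 36-39 | P7 39-42 | P2 42-45 | P8 45-48 | P3 48-51 | P6 51-53 | P4 53-55 | P5 55-57 | P7 57-60 | P2 60-62 | P8 62-65 | P3 65-68 | P7 68-69 | P8 69-72 | P3 72-73 | P8 73-79 |
Completion: P1=2  P2=62  P3=73  P4=55  P5=57  P6=53  P7=69  P8=79
Turnaround (C−A): P1=2  P2=57  P3=59  P4=52  P5=49  P6=38  P7=65  P8=66
Turnaround times: P1=2, P2=57, P3=59, P4=52, P5=49, P6=38, P7=65, P8=66
Average turnaround = (2+57+59+52+49+38+65+66) / 8 = 388/8 = 48.50

48.50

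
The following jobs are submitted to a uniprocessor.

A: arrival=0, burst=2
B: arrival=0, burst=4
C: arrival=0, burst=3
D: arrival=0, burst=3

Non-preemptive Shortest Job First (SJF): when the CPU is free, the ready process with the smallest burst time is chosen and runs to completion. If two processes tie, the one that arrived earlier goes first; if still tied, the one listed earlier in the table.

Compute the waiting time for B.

8

Timeline: | A 0-2 | C 2-5 | D 5-8 | B 8-12 |
Completion: A=2  B=12  C=5  D=8
Turnaround (C−A): A=2  B=12  C=5  D=8
Waiting(B) = turnaround − burst = 12 − 4 = 8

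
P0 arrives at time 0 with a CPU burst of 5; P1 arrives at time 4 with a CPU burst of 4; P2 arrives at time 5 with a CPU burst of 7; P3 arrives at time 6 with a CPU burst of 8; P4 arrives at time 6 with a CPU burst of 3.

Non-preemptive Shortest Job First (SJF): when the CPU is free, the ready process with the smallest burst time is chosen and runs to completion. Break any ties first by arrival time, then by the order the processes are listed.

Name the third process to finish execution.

P4

Timeline: | P0 0-5 | P1 5-9 | P4 9-12 | P2 12-19 | P3 19-27 |
Completion: P0=5  P1=9  P2=19  P3=27  P4=12
Turnaround (C−A): P0=5  P1=5  P2=14  P3=21  P4=6
Finish order: P0 → P1 → P4 → P2 → P3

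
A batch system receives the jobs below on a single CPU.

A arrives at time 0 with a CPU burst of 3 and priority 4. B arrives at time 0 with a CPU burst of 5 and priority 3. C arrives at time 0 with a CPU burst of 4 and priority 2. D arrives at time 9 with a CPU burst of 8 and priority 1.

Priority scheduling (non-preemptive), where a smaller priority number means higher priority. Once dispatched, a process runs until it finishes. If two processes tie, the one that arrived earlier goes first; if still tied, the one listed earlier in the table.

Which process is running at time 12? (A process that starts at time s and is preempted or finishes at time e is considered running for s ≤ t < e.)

Schedule: | C 0-4 | B 4-9 | D 9-17 | A 17-20 |
Completion: A=20  B=9  C=4  D=17
Turnaround (C−A): A=20  B=9  C=4  D=8

D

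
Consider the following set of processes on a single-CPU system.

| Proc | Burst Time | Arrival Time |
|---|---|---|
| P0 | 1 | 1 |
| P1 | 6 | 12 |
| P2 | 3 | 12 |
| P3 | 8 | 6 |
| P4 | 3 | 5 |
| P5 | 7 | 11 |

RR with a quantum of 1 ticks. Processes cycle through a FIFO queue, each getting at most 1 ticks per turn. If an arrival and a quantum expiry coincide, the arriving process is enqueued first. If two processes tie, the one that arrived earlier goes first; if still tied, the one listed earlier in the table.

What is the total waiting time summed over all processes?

Gantt: | idle 0-1 | P0 1-2 | idle 2-5 | P4 5-6 | P3 6-7 | P4 7-8 | P3 8-9 | P4 9-10 | P3 10-11 | P5 11-12 | P3 12-13 | P1 13-14 | P2 14-15 | P5 15-16 | P3 16-17 | P1 17-18 | P2 18-19 | P5 19-20 | P3 20-21 | P1 21-22 | P2 22-23 | P5 23-24 | P3 24-25 | P1 25-26 | P5 26-27 | P3 27-28 | P1 28-29 | P5 29-30 | P1 30-31 | P5 31-32 |
Completion: P0=2  P1=31  P2=23  P3=28  P4=10  P5=32
Turnaround (C−A): P0=1  P1=19  P2=11  P3=22  P4=5  P5=21
Waiting = turnaround − burst: P0=0, P1=13, P2=8, P3=14, P4=2, P5=14
Total waiting = 0 + 13 + 8 + 14 + 2 + 14 = 51

51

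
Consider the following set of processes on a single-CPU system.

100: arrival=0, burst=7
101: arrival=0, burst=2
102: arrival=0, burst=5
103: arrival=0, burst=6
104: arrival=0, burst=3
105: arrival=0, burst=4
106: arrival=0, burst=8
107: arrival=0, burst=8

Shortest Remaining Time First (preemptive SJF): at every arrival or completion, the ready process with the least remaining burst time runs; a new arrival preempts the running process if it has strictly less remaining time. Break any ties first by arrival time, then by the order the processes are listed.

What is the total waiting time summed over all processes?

Timeline: | 101 0-2 | 104 2-5 | 105 5-9 | 102 9-14 | 103 14-20 | 100 20-27 | 106 27-35 | 107 35-43 |
Completion: 100=27  101=2  102=14  103=20  104=5  105=9  106=35  107=43
Waiting = turnaround − burst: 100=20, 101=0, 102=9, 103=14, 104=2, 105=5, 106=27, 107=35
Total waiting = 20 + 0 + 9 + 14 + 2 + 5 + 27 + 35 = 112

112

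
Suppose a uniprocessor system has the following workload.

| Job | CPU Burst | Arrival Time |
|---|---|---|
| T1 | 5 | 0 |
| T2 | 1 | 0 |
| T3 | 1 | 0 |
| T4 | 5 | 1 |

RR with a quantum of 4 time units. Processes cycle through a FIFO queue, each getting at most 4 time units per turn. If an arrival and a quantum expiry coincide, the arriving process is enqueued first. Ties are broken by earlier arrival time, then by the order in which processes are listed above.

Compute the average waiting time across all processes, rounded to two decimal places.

Gantt: | T1 0-4 | T2 4-5 | T3 5-6 | T4 6-10 | T1 10-11 | T4 11-12 |
Completion: T1=11  T2=5  T3=6  T4=12
Waiting times: T1=6, T2=4, T3=5, T4=6
Average waiting = (6+4+5+6) / 4 = 21/4 = 5.25

5.25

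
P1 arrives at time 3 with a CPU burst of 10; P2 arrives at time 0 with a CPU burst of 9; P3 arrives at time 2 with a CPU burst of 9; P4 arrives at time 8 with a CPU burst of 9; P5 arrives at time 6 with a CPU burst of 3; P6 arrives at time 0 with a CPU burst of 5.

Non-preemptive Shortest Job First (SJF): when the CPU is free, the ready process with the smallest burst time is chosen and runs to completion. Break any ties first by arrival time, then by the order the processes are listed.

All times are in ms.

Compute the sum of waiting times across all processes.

78

Gantt: | P6 0-5 | P2 5-14 | P5 14-17 | P3 17-26 | P4 26-35 | P1 35-45 |
Completion: P1=45  P2=14  P3=26  P4=35  P5=17  P6=5
Turnaround (C−A): P1=42  P2=14  P3=24  P4=27  P5=11  P6=5
Waiting = turnaround − burst: P1=32, P2=5, P3=15, P4=18, P5=8, P6=0
Total waiting = 32 + 5 + 15 + 18 + 8 + 0 = 78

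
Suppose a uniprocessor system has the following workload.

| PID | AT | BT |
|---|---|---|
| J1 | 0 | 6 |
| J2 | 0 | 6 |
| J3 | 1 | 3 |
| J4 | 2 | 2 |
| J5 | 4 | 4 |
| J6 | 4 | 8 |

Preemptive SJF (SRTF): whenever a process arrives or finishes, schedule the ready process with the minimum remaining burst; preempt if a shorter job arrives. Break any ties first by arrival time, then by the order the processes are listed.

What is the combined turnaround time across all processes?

Schedule: | J1 0-1 | J3 1-4 | J4 4-6 | J5 6-10 | J1 10-15 | J2 15-21 | J6 21-29 |
Completion: J1=15  J2=21  J3=4  J4=6  J5=10  J6=29
Turnaround = completion − arrival: J1=15, J2=21, J3=3, J4=4, J5=6, J6=25
Total turnaround = 15 + 21 + 3 + 4 + 6 + 25 = 74

74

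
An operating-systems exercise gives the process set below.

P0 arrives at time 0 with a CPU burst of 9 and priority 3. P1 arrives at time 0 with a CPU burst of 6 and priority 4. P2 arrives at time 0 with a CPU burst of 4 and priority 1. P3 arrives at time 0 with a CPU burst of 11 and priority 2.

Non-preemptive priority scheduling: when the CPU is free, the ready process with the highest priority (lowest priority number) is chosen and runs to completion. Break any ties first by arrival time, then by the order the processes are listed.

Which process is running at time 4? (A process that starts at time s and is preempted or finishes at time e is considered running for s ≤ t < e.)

P3

Schedule: | P2 0-4 | P3 4-15 | P0 15-24 | P1 24-30 |
Completion: P0=24  P1=30  P2=4  P3=15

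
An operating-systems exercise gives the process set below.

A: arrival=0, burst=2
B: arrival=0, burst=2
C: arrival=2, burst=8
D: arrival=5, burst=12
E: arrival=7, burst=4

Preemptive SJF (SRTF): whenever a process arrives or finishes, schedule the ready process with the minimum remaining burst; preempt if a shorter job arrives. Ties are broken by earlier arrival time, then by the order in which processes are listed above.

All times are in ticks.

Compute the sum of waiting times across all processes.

19

Gantt: | A 0-2 | B 2-4 | C 4-7 | E 7-11 | C 11-16 | D 16-28 |
Completion: A=2  B=4  C=16  D=28  E=11
Waiting = turnaround − burst: A=0, B=2, C=6, D=11, E=0
Total waiting = 0 + 2 + 6 + 11 + 0 = 19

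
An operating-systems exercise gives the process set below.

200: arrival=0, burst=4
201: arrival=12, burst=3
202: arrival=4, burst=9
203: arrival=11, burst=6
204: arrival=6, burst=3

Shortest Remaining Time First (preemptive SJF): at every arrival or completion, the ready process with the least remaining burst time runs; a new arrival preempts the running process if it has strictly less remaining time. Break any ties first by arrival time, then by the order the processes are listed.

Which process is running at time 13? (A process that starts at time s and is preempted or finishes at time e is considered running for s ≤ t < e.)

201

Schedule: | 200 0-4 | 202 4-6 | 204 6-9 | 202 9-12 | 201 12-15 | 202 15-19 | 203 19-25 |
Completion: 200=4  201=15  202=19  203=25  204=9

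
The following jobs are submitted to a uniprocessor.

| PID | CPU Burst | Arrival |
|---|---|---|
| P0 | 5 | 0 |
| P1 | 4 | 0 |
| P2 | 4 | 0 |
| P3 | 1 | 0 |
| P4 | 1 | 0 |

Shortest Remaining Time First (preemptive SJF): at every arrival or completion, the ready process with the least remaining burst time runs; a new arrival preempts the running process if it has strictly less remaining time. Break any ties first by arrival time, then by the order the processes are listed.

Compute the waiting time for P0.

Schedule: | P3 0-1 | P4 1-2 | P1 2-6 | P2 6-10 | P0 10-15 |
Completion: P0=15  P1=6  P2=10  P3=1  P4=2
Waiting(P0) = turnaround − burst = 15 − 5 = 10

10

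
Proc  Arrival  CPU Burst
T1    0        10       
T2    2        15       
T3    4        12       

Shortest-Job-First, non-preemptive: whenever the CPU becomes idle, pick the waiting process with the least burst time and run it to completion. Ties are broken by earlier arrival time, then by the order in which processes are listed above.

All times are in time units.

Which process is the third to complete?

T2

Gantt: | T1 0-10 | T3 10-22 | T2 22-37 |
Completion: T1=10  T2=37  T3=22
Turnaround (C−A): T1=10  T2=35  T3=18
Finish order: T1 → T3 → T2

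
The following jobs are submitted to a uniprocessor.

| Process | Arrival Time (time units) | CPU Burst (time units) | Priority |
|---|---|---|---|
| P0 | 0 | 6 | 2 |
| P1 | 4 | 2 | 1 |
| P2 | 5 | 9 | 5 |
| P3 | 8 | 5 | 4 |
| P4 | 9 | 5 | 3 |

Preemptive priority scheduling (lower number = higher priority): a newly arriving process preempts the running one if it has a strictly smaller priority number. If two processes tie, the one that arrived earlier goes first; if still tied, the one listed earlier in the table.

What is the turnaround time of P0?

8

Schedule: | P0 0-4 | P1 4-6 | P0 6-8 | P3 8-9 | P4 9-14 | P3 14-18 | P2 18-27 |
Completion: P0=8  P1=6  P2=27  P3=18  P4=14
Turnaround(P0) = completion − arrival = 8 − 0 = 8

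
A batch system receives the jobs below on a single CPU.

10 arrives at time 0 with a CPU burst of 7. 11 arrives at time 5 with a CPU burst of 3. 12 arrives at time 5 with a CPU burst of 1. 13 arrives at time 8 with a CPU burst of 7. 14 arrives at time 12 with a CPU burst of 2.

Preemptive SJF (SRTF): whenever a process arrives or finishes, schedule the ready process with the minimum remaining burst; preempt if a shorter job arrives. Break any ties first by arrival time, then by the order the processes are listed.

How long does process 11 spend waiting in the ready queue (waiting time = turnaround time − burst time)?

Schedule: | 10 0-5 | 12 5-6 | 10 6-8 | 11 8-11 | 13 11-12 | 14 12-14 | 13 14-20 |
Completion: 10=8  11=11  12=6  13=20  14=14
Waiting(11) = turnaround − burst = 6 − 3 = 3

3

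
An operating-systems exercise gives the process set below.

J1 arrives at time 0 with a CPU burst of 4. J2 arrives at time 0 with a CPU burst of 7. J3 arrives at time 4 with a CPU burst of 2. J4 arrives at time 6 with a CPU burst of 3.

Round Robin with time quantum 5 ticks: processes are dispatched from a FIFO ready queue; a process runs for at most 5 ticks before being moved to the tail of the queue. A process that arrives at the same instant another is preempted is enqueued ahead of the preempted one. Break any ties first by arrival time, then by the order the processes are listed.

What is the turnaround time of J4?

Gantt: | J1 0-4 | J2 4-9 | J3 9-11 | J4 11-14 | J2 14-16 |
Completion: J1=4  J2=16  J3=11  J4=14
Turnaround(J4) = completion − arrival = 14 − 6 = 8

8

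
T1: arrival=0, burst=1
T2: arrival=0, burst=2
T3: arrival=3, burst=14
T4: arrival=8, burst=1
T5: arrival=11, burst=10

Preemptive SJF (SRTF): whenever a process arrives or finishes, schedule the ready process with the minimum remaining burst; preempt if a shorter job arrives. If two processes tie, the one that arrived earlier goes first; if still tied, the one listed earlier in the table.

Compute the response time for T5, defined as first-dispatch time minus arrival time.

7

Timeline: | T1 0-1 | T2 1-3 | T3 3-8 | T4 8-9 | T3 9-18 | T5 18-28 |
Completion: T1=1  T2=3  T3=18  T4=9  T5=28
Turnaround (C−A): T1=1  T2=3  T3=15  T4=1  T5=17
Response(T5) = first start − arrival = 18 − 11 = 7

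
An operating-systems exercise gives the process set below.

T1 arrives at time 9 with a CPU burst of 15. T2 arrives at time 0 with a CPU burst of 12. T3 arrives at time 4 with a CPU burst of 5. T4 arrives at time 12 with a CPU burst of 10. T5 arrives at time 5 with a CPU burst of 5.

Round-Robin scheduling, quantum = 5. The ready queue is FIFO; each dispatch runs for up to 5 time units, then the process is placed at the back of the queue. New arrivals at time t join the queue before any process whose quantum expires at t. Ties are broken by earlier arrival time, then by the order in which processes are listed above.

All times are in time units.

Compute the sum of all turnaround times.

116

Timeline: | T2 0-5 | T3 5-10 | T5 10-15 | T2 15-20 | T1 20-25 | T4 25-30 | T2 30-32 | T1 32-37 | T4 37-42 | T1 42-47 |
Completion: T1=47  T2=32  T3=10  T4=42  T5=15
Turnaround = completion − arrival: T1=38, T2=32, T3=6, T4=30, T5=10
Total turnaround = 38 + 32 + 6 + 30 + 10 = 116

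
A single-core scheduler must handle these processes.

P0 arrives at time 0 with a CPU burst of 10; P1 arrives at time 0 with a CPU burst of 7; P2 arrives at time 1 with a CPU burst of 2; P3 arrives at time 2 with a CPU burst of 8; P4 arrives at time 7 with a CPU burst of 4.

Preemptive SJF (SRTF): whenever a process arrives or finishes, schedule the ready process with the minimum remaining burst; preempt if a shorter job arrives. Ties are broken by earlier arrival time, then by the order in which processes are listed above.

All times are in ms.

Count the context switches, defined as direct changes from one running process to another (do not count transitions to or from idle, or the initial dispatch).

Schedule: | P1 0-1 | P2 1-3 | P1 3-9 | P4 9-13 | P3 13-21 | P0 21-31 |
Completion: P0=31  P1=9  P2=3  P3=21  P4=13
Turnaround (C−A): P0=31  P1=9  P2=2  P3=19  P4=6

5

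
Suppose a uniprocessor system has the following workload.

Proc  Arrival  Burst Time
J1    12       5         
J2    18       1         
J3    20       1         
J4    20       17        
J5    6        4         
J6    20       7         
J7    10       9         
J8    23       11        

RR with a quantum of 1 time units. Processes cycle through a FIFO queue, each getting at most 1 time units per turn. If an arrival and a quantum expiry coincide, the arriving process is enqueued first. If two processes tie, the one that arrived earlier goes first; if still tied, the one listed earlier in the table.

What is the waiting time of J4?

Gantt: | idle 0-6 | J5 6-10 | J7 10-12 | J1 12-13 | J7 13-14 | J1 14-15 | J7 15-16 | J1 16-17 | J7 17-18 | J1 18-19 | J2 19-20 | J7 20-21 | J1 21-22 | J3 22-23 | J4 23-24 | J6 24-25 | J7 25-26 | J8 26-27 | J4 27-28 | J6 28-29 | J7 29-30 | J8 30-31 | J4 31-32 | J6 32-33 | J7 33-34 | J8 34-35 | J4 35-36 | J6 36-37 | J8 37-38 | J4 38-39 | J6 39-40 | J8 40-41 | J4 41-42 | J6 42-43 | J8 43-44 | J4 44-45 | J6 45-46 | J8 46-47 | J4 47-48 | J8 48-49 | J4 49-50 | J8 50-51 | J4 51-52 | J8 52-53 | J4 53-54 | J8 54-55 | J4 55-61 |
Completion: J1=22  J2=20  J3=23  J4=61  J5=10  J6=46  J7=34  J8=55
Turnaround (C−A): J1=10  J2=2  J3=3  J4=41  J5=4  J6=26  J7=24  J8=32
Waiting(J4) = turnaround − burst = 41 − 17 = 24

24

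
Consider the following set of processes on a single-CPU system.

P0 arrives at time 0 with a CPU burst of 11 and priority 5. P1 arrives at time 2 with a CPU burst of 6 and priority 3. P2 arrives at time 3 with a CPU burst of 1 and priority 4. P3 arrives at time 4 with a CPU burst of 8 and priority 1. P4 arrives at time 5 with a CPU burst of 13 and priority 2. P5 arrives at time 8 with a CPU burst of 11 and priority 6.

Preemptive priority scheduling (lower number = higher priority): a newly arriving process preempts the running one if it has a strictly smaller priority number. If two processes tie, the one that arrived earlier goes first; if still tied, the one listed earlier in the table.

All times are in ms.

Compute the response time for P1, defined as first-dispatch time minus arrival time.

Timeline: | P0 0-2 | P1 2-4 | P3 4-12 | P4 12-25 | P1 25-29 | P2 29-30 | P0 30-39 | P5 39-50 |
Completion: P0=39  P1=29  P2=30  P3=12  P4=25  P5=50
Turnaround (C−A): P0=39  P1=27  P2=27  P3=8  P4=20  P5=42
Response(P1) = first start − arrival = 2 − 2 = 0

0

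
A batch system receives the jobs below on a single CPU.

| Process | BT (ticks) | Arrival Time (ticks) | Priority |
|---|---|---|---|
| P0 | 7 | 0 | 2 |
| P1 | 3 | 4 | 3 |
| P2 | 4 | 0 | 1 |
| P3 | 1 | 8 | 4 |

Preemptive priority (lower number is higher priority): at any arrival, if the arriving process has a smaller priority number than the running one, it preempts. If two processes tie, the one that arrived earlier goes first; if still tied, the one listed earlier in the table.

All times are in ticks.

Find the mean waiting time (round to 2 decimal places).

Timeline: | P2 0-4 | P0 4-11 | P1 11-14 | P3 14-15 |
Completion: P0=11  P1=14  P2=4  P3=15
Turnaround (C−A): P0=11  P1=10  P2=4  P3=7
Waiting times: P0=4, P1=7, P2=0, P3=6
Average waiting = (4+7+0+6) / 4 = 17/4 = 4.25

4.25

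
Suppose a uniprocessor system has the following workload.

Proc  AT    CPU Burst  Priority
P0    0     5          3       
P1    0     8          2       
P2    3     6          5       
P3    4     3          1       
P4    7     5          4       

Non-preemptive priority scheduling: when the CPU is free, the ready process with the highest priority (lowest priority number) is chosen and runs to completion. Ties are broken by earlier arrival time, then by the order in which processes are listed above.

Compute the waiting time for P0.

11

Timeline: | P1 0-8 | P3 8-11 | P0 11-16 | P4 16-21 | P2 21-27 |
Completion: P0=16  P1=8  P2=27  P3=11  P4=21
Waiting(P0) = turnaround − burst = 16 − 5 = 11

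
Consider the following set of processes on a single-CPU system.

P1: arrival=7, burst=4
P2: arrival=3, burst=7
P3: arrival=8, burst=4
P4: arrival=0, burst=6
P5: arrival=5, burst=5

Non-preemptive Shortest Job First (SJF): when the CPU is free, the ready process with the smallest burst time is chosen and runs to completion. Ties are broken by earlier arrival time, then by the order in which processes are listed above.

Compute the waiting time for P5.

Schedule: | P4 0-6 | P5 6-11 | P1 11-15 | P3 15-19 | P2 19-26 |
Completion: P1=15  P2=26  P3=19  P4=6  P5=11
Turnaround (C−A): P1=8  P2=23  P3=11  P4=6  P5=6
Waiting(P5) = turnaround − burst = 6 − 5 = 1

1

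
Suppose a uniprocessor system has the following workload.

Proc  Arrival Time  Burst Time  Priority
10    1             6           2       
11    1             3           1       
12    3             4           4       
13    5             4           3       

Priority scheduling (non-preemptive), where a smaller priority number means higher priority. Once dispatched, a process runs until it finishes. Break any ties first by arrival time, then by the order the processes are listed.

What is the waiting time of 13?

Schedule: | idle 0-1 | 11 1-4 | 10 4-10 | 13 10-14 | 12 14-18 |
Completion: 10=10  11=4  12=18  13=14
Turnaround (C−A): 10=9  11=3  12=15  13=9
Waiting(13) = turnaround − burst = 9 − 4 = 5

5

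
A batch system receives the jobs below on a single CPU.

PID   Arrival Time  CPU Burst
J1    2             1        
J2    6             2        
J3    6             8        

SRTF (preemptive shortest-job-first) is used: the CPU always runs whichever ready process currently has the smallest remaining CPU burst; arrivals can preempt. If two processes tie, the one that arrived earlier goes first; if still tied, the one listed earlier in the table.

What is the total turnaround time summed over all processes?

Schedule: | idle 0-2 | J1 2-3 | idle 3-6 | J2 6-8 | J3 8-16 |
Completion: J1=3  J2=8  J3=16
Turnaround (C−A): J1=1  J2=2  J3=10
Turnaround = completion − arrival: J1=1, J2=2, J3=10
Total turnaround = 1 + 2 + 10 = 13

13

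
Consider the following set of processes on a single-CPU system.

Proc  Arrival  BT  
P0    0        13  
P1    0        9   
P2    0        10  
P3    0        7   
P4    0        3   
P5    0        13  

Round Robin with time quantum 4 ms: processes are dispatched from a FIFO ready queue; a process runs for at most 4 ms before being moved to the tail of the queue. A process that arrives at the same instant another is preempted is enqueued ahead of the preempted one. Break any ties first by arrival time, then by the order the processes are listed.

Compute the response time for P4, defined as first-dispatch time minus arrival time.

16

Gantt: | P0 0-4 | P1 4-8 | P2 8-12 | P3 12-16 | P4 16-19 | P5 19-23 | P0 23-27 | P1 27-31 | P2 31-35 | P3 35-38 | P5 38-42 | P0 42-46 | P1 46-47 | P2 47-49 | P5 49-53 | P0 53-54 | P5 54-55 |
Completion: P0=54  P1=47  P2=49  P3=38  P4=19  P5=55
Turnaround (C−A): P0=54  P1=47  P2=49  P3=38  P4=19  P5=55
Response(P4) = first start − arrival = 16 − 0 = 16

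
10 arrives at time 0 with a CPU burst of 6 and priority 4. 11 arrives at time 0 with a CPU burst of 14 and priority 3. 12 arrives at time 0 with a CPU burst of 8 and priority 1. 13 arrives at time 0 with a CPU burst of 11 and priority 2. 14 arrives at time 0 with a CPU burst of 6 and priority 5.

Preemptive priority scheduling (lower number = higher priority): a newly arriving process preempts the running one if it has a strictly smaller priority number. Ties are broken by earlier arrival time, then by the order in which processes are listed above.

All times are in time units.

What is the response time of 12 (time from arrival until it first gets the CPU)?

0

Gantt: | 12 0-8 | 13 8-19 | 11 19-33 | 10 33-39 | 14 39-45 |
Completion: 10=39  11=33  12=8  13=19  14=45
Turnaround (C−A): 10=39  11=33  12=8  13=19  14=45
Response(12) = first start − arrival = 0 − 0 = 0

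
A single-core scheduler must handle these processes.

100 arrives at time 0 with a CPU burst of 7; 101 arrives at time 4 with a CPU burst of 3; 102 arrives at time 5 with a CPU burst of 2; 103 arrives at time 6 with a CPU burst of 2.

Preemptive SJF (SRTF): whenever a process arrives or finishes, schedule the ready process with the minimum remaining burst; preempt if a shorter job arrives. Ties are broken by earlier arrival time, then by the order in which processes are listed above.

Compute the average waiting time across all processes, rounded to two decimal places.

3.00

Timeline: | 100 0-7 | 102 7-9 | 103 9-11 | 101 11-14 |
Completion: 100=7  101=14  102=9  103=11
Turnaround (C−A): 100=7  101=10  102=4  103=5
Waiting times: 100=0, 101=7, 102=2, 103=3
Average waiting = (0+7+2+3) / 4 = 12/4 = 3.00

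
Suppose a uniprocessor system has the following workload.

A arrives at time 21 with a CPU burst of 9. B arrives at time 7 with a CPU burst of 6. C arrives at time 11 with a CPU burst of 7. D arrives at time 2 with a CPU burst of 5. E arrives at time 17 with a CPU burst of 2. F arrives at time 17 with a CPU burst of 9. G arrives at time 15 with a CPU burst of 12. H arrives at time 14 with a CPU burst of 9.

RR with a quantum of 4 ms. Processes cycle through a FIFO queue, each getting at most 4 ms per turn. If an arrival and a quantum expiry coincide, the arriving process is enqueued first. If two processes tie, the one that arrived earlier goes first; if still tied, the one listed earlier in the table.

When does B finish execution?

Timeline: | idle 0-2 | D 2-7 | B 7-11 | C 11-15 | B 15-17 | H 17-21 | G 21-25 | C 25-28 | E 28-30 | F 30-34 | A 34-38 | H 38-42 | G 42-46 | F 46-50 | A 50-54 | H 54-55 | G 55-59 | F 59-60 | A 60-61 |
Completion: A=61  B=17  C=28  D=7  E=30  F=60  G=59  H=55

17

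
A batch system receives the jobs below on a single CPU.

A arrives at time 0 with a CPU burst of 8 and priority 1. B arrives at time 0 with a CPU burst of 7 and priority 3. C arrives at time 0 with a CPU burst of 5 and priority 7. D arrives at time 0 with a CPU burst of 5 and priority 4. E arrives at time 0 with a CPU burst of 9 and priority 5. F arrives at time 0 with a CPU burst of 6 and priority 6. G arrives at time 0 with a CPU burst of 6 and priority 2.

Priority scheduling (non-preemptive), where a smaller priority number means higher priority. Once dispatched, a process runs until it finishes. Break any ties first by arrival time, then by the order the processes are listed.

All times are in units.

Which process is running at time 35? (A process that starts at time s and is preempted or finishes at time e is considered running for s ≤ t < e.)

F

Schedule: | A 0-8 | G 8-14 | B 14-21 | D 21-26 | E 26-35 | F 35-41 | C 41-46 |
Completion: A=8  B=21  C=46  D=26  E=35  F=41  G=14
Turnaround (C−A): A=8  B=21  C=46  D=26  E=35  F=41  G=14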